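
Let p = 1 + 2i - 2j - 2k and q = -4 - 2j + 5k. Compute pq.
2 - 22i - 4j + 9k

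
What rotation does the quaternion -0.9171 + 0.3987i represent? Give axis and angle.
axis = (1, 0, 0), θ = 313°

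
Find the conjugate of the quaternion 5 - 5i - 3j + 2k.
5 + 5i + 3j - 2k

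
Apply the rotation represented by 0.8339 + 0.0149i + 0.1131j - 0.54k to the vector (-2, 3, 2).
(2.275, 2.75, 2.065)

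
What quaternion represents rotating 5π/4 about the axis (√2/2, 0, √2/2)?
-0.3827 + 0.6533i + 0.6533k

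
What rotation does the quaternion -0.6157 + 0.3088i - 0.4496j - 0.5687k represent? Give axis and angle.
axis = (0.3919, -0.5706, -0.7217), θ = 256°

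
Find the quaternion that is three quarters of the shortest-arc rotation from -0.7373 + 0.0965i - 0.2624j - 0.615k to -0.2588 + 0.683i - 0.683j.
-0.4404 + 0.5946i - 0.6456j - 0.1888k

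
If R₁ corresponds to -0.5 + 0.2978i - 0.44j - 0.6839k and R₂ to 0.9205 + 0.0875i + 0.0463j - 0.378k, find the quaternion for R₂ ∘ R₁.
-0.7244 + 0.0324i - 0.4809j - 0.4928k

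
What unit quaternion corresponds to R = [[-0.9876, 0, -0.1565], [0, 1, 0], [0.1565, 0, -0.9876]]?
-0.0785 + 0.9969j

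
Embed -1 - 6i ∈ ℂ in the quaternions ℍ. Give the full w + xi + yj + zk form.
-1 - 6i + 0j + 0k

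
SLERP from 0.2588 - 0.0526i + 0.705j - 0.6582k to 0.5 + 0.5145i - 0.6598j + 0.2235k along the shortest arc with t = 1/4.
0.0621 - 0.196i + 0.7709j - 0.6029k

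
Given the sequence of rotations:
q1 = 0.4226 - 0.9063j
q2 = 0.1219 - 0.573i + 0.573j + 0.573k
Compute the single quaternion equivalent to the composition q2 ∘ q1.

q2 · q1 = 0.5708 + 0.2772i + 0.1317j + 0.7615k
0.5708 + 0.2772i + 0.1317j + 0.7615k


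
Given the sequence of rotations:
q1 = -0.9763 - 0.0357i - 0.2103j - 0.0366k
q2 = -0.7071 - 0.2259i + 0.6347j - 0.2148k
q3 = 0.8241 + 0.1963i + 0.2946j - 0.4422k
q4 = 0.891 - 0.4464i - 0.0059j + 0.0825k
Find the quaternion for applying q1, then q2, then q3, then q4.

q2 · q1 = 0.8079 + 0.1774i - 0.4716j + 0.3058k
q3 · q2 · q1 = 0.9051 + 0.1863i - 0.2891j - 0.2501k
q4 · q3 · q2 · q1 = 0.9085 - 0.2127i - 0.3592j - 0.018k
0.9085 - 0.2127i - 0.3592j - 0.018k


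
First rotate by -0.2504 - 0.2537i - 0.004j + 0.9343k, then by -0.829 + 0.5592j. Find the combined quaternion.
0.2098 + 0.7328i - 0.1367j - 0.6327k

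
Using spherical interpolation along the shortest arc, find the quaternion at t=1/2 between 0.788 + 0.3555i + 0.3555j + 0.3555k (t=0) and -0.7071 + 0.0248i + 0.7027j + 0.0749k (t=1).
0.9374 + 0.2073i - 0.2177j + 0.1759k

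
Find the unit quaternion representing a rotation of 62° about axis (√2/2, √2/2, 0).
0.8572 + 0.3642i + 0.3642j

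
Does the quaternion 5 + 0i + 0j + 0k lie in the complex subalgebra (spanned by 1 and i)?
Yes. The quaternion 5 has j- and k-coefficients y = z = 0, so it lies in the complex subalgebra spanned by 1 and i.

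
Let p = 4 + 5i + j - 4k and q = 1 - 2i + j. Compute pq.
13 + i + 13j + 3k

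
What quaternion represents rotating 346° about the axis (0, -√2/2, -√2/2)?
-0.9925 - 0.0862j - 0.0862k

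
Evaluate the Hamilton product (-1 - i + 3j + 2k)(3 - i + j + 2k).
-11 + 2i + 8j + 6k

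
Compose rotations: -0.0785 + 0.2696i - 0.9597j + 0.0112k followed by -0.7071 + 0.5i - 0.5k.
-0.0737 - 0.7097i + 0.5382j - 0.4485k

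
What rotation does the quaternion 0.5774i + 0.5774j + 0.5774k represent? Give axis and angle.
axis = (√3/3, √3/3, √3/3), θ = π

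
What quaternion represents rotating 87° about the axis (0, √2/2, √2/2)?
0.7254 + 0.4867j + 0.4867k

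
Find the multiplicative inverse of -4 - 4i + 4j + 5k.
-0.0548 + 0.0548i - 0.0548j - 0.0685k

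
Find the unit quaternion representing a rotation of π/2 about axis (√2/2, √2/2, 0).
0.7071 + 0.5i + 0.5j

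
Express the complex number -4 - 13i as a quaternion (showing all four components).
-4 - 13i + 0j + 0k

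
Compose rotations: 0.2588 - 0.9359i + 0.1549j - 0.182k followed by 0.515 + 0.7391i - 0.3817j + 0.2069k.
0.9218 - 0.2533i - 0.0781j - 0.2829k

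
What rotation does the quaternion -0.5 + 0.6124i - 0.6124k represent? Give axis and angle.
axis = (√2/2, 0, -√2/2), θ = 4π/3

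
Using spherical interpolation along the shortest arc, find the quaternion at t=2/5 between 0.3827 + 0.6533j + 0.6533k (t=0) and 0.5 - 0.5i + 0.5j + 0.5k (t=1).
0.4469 - 0.2093i + 0.615j + 0.615k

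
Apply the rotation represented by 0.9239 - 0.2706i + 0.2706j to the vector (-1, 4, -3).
(-2.939, 2.061, -3.621)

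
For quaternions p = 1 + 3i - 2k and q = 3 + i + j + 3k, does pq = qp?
No: pq = 6 + 12i - 10j ≠ 6 + 8i + 12j - 6k = qp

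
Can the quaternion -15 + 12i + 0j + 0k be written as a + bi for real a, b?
Yes. The quaternion -15 + 12i has j- and k-coefficients y = z = 0, so it lies in the complex subalgebra spanned by 1 and i.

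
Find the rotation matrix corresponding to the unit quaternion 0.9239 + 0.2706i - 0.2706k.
[[0.8536, 0.5, -0.1464], [-0.5, 0.7071, -0.5], [-0.1464, 0.5, 0.8536]]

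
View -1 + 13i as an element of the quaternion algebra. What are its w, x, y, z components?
-1 + 13i + 0j + 0k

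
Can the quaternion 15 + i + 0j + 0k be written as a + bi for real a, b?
Yes. The quaternion 15 + i has j- and k-coefficients y = z = 0, so it lies in the complex subalgebra spanned by 1 and i.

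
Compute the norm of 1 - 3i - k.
√11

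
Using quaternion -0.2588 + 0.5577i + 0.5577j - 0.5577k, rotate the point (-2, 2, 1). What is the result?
(0.244, -2.643, -1.399)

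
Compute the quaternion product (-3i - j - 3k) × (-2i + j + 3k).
4 + 15j - 5k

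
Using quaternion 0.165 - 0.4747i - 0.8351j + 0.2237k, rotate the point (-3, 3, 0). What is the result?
(3.642, -1.252, -1.78)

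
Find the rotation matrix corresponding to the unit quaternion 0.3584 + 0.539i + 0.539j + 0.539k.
[[-0.1621, 0.1947, 0.9674], [0.9674, -0.1621, 0.1947], [0.1947, 0.9674, -0.1621]]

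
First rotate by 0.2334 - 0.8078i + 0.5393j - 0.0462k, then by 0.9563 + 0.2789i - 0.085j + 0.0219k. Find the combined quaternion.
0.4953 - 0.7153i + 0.4911j + 0.0427k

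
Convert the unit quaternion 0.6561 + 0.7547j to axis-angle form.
axis = (0, 1, 0), θ = 98°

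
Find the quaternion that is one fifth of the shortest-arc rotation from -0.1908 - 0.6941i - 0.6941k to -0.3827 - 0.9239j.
-0.2914 - 0.6482i - 0.2734j - 0.6482k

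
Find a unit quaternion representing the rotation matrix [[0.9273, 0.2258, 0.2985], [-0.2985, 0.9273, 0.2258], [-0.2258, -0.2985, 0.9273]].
0.9724 - 0.1348i + 0.1348j - 0.1348k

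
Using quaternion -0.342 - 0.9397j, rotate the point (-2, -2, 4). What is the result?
(4.103, -2, -1.779)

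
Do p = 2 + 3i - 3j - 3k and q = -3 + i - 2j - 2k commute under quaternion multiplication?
No: pq = -21 - 7i + 8j + 2k ≠ -21 - 7i + 2j + 8k = qp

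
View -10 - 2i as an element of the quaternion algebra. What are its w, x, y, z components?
-10 - 2i + 0j + 0k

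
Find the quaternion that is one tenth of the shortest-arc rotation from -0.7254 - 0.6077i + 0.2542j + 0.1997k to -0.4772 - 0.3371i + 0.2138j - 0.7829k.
-0.7397 - 0.6119i + 0.265j + 0.0908k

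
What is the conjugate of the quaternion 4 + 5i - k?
4 - 5i + k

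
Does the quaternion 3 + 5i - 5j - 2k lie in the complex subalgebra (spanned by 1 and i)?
No. The quaternion 3 + 5i - 5j - 2k has j-coefficient y = -5 and k-coefficient z = -2, not both zero, so it does not lie in the complex subalgebra spanned by 1 and i.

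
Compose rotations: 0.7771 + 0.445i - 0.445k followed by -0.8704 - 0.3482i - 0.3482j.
-0.5214 - 0.503i - 0.4255j + 0.5423k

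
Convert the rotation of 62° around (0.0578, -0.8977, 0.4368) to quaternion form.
0.8572 + 0.0298i - 0.4623j + 0.225k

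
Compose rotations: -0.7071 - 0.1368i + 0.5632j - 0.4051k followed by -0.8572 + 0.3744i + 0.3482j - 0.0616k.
0.4363 - 0.2538i - 0.5689j + 0.6493k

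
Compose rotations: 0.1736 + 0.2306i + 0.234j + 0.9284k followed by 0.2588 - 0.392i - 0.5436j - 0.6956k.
0.9083 - 0.3503i + 0.1697j + 0.1531k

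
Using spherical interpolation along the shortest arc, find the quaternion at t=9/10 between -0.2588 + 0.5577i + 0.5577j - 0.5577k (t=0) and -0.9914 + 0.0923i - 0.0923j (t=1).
-0.9835 + 0.1638i - 0.0129j - 0.0754k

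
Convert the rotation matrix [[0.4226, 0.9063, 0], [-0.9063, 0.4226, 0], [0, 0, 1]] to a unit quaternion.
0.8434 - 0.5373k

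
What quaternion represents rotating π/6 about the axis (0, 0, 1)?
0.9659 + 0.2588k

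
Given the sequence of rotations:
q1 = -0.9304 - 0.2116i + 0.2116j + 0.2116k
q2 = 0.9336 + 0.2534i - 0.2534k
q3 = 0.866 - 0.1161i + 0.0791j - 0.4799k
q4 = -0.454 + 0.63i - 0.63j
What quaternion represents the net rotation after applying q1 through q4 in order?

q2 · q1 = -0.7614 - 0.3797i + 0.1975j + 0.4869k
q3 · q2 · q1 = -0.4854 - 0.1071i + 0.3496j + 0.7942k
q4 · q3 · q2 · q1 = 0.5081 - 0.7575i - 0.3533j - 0.2078k
0.5081 - 0.7575i - 0.3533j - 0.2078k


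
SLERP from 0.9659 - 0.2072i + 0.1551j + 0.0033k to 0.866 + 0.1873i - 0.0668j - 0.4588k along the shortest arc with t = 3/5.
0.957 + 0.0297i + 0.024j - 0.2875k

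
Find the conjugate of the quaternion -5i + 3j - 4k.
5i - 3j + 4k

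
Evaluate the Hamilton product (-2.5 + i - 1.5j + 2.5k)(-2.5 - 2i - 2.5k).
14.5 + 6.25i + 1.25j - 3k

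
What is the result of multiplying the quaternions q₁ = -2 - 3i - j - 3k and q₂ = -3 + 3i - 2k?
9 + 5i - 12j + 16k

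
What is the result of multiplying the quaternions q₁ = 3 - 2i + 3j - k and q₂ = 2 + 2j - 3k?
-3 - 11i + 6j - 15k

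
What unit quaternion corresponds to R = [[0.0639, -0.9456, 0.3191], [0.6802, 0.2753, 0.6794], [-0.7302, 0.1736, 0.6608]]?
0.7071 - 0.1788i + 0.371j + 0.5748k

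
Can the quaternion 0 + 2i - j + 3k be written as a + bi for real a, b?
No. The quaternion 2i - j + 3k has j-coefficient y = -1 and k-coefficient z = 3, not both zero, so it does not lie in the complex subalgebra spanned by 1 and i.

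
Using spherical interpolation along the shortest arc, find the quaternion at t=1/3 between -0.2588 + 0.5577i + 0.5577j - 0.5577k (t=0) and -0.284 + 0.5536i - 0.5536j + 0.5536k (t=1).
-0.0811 + 0.2006i + 0.6904j - 0.6904k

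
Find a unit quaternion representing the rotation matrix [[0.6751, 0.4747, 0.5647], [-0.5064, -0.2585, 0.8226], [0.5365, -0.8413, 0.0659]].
0.6088 - 0.6833i + 0.0116j - 0.4029k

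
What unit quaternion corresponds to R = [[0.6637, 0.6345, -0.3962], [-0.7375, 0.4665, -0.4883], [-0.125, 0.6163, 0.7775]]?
0.8526 + 0.3239i - 0.0795j - 0.4023k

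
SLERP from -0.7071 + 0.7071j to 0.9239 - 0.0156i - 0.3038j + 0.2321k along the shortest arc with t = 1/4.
-0.782 + 0.0041i + 0.6203j - 0.0605k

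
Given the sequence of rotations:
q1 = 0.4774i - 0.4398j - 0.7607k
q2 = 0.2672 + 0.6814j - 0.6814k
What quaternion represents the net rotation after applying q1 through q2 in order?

q2 · q1 = -0.2187 - 0.6905i - 0.4428j - 0.5286k
-0.2187 - 0.6905i - 0.4428j - 0.5286k


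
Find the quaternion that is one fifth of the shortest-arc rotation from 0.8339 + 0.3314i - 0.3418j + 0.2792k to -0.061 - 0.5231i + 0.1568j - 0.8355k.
0.7289 + 0.4089i - 0.3302j + 0.4388k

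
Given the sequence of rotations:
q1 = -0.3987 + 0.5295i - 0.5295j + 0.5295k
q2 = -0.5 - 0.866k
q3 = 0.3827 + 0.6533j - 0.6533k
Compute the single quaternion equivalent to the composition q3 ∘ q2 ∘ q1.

q2 · q1 = 0.6579 - 0.7233i - 0.1938j + 0.0805k
q3 · q2 · q1 = 0.431 - 0.3508i + 0.8282j + 0.0735k
0.431 - 0.3508i + 0.8282j + 0.0735k


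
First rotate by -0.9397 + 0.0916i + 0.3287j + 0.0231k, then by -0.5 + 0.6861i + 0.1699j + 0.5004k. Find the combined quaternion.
0.3396 - 0.8511i - 0.294j - 0.2718k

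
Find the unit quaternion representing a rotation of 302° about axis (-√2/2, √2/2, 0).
-0.8746 - 0.3428i + 0.3428j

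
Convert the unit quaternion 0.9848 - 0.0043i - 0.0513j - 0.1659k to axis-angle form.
axis = (-0.0248, -0.2953, -0.9551), θ = 20°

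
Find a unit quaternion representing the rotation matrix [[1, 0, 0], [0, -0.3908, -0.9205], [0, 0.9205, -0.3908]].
0.5519 + 0.8339i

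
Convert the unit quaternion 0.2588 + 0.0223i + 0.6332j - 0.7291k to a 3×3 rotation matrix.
[[-0.8651, 0.4056, 0.2952], [-0.3491, -0.0642, -0.9349], [-0.3603, -0.9118, 0.1971]]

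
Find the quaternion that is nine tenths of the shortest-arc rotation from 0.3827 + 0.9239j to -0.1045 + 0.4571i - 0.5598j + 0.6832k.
0.1422 - 0.4249i + 0.6292j - 0.6351k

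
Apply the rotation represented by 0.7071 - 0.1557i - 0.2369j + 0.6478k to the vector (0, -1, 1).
(0.306, -0.199, 1.366)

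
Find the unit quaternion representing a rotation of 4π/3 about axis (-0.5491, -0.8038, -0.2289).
-0.5 - 0.4755i - 0.6961j - 0.1982k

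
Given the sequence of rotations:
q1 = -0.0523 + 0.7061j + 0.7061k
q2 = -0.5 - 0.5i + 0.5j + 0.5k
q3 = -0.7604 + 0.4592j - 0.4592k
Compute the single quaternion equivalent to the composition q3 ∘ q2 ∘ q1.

q2 · q1 = -0.68 + 0.0261i - 0.0261j - 0.7322k
q3 · q2 · q1 = 0.1928 - 0.3681i - 0.3044j + 0.857k
0.1928 - 0.3681i - 0.3044j + 0.857k


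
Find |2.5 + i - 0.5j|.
2.739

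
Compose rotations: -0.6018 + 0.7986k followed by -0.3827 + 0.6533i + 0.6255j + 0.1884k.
0.0799 + 0.1064i - 0.8982j - 0.419k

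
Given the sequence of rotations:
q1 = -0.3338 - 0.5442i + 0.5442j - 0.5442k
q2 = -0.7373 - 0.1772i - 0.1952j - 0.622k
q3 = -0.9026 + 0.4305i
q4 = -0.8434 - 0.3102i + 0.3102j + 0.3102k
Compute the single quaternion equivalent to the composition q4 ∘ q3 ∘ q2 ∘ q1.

q2 · q1 = -0.0826 + 0.9051i - 0.094j + 0.4062k
q3 · q2 · q1 = -0.3151 - 0.8525i - 0.09j - 0.4071k
q4 · q3 · q2 · q1 = 0.1555 + 0.7184i - 0.4126j + 0.538k
0.1555 + 0.7184i - 0.4126j + 0.538k


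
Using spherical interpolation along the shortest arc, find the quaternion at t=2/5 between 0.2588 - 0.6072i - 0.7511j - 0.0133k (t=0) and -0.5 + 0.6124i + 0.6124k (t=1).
0.4092 - 0.6976i - 0.5084j - 0.2956k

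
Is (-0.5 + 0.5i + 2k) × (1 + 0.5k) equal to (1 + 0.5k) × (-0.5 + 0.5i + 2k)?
No: pq = -1.5 + 0.5i - 0.25j + 1.75k ≠ -1.5 + 0.5i + 0.25j + 1.75k = qp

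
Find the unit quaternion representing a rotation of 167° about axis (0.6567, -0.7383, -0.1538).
0.1132 + 0.6525i - 0.7336j - 0.1528k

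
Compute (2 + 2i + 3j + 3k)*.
2 - 2i - 3j - 3k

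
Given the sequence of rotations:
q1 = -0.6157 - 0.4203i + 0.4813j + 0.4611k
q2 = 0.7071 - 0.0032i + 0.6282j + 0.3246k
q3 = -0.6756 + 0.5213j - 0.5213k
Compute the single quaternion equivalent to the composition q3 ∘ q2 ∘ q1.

q2 · q1 = -0.8887 - 0.1618i - 0.1814j + 0.3887k
q3 · q2 · q1 = 0.8976 + 0.2174i - 0.2564j + 0.285k
0.8976 + 0.2174i - 0.2564j + 0.285k


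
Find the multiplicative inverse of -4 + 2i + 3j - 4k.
-0.0889 - 0.0444i - 0.0667j + 0.0889k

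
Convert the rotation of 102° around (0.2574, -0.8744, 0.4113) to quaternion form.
0.6293 + 0.2i - 0.6795j + 0.3196k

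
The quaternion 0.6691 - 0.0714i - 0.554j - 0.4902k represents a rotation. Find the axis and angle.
axis = (-0.0961, -0.7454, -0.6596), θ = 96°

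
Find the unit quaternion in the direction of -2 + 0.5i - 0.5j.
-0.9428 + 0.2357i - 0.2357j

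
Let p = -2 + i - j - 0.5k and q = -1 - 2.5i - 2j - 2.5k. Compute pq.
1.25 + 5.5i + 8.75j + k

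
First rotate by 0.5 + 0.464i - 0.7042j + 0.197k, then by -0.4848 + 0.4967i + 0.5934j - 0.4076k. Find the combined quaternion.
0.0253 - 0.1467i + 0.3511j - 0.9244k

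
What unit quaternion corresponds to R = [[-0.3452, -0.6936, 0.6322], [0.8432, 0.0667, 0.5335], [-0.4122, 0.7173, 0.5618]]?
0.5664 + 0.0811i + 0.461j + 0.6783k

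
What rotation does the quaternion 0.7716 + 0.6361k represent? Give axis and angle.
axis = (0, 0, 1), θ = 79°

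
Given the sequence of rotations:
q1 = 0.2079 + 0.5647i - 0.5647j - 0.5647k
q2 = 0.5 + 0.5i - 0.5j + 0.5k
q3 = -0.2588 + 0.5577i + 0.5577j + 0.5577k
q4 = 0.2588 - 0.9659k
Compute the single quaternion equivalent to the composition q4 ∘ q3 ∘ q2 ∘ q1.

q2 · q1 = -0.1784 + 0.951i + 0.1784j - 0.1784k
q3 · q2 · q1 = -0.4842 - 0.5446i + 0.4842j - 0.4842k
q4 · q3 · q2 · q1 = -0.593 + 0.3267i + 0.6513j + 0.3424k
-0.593 + 0.3267i + 0.6513j + 0.3424k


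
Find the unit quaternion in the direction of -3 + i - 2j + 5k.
-0.4804 + 0.1601i - 0.3203j + 0.8006k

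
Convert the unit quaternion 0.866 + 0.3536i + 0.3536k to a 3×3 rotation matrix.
[[0.7499, -0.6124, 0.2501], [0.6124, 0.4999, -0.6124], [0.2501, 0.6124, 0.7499]]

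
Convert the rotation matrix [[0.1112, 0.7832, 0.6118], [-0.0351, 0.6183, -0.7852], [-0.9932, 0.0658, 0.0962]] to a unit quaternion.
0.6756 + 0.3149i + 0.5939j - 0.3028k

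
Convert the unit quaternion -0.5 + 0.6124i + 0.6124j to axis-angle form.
axis = (√2/2, √2/2, 0), θ = 4π/3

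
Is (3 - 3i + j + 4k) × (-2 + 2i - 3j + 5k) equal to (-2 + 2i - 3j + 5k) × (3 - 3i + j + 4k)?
No: pq = -17 + 29i + 12j + 14k ≠ -17 - 5i - 34j = qp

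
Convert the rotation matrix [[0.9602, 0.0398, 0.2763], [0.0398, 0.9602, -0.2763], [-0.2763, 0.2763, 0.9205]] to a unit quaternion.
0.9799 + 0.141i + 0.141j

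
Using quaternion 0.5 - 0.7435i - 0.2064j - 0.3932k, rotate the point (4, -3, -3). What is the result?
(-0.813, -1.818, 5.48)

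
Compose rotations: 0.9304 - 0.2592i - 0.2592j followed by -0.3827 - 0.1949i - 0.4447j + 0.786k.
-0.5218 + 0.1216i - 0.5183j + 0.6665k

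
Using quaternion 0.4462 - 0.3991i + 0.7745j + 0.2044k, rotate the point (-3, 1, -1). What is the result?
(-0.479, 1.233, 3.042)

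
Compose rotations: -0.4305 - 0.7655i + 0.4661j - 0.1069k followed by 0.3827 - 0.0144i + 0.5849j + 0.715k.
-0.372 - 0.6825i - 0.6223j + 0.0923k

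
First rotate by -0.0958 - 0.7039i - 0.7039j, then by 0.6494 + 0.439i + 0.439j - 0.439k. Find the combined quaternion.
0.5558 - 0.8082i - 0.1902j + 0.0421k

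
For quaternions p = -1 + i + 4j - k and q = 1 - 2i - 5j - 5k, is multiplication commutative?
No: pq = 16 - 22i + 16j + 7k ≠ 16 + 28i + 2j + k = qp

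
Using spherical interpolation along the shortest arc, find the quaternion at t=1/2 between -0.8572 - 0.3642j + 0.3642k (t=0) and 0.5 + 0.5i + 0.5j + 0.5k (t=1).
-0.8029 - 0.2958i - 0.5113j - 0.0803k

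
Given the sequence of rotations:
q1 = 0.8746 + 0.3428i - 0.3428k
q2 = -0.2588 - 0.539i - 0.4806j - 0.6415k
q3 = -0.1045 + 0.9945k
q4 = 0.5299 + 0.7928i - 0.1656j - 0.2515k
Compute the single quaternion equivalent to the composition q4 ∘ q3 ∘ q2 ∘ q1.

q2 · q1 = -0.2615 - 0.3954i - 0.825j - 0.3076k
q3 · q2 · q1 = 0.3332 + 0.8618i - 0.307j - 0.2279k
q4 · q3 · q2 · q1 = -0.6148 + 0.6814i - 0.2539j - 0.3052k
-0.6148 + 0.6814i - 0.2539j - 0.3052k


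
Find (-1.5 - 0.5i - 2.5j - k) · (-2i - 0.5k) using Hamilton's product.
-1.5 + 4.25i + 1.75j - 4.25k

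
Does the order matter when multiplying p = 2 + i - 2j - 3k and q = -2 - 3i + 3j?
Yes: pq = 5 + i + 19j + 3k ≠ 5 - 17i + j + 9k = qp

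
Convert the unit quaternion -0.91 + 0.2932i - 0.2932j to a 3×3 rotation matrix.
[[0.8281, -0.1719, 0.5336], [-0.1719, 0.8281, 0.5336], [-0.5336, -0.5336, 0.6561]]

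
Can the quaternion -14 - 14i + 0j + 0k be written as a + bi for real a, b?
Yes. The quaternion -14 - 14i has j- and k-coefficients y = z = 0, so it lies in the complex subalgebra spanned by 1 and i.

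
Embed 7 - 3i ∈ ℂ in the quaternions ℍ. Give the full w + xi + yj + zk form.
7 - 3i + 0j + 0k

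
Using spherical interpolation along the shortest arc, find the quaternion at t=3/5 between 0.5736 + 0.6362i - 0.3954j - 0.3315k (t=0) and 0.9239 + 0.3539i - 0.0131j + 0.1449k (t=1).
0.8427 + 0.5045i - 0.1809j - 0.0517k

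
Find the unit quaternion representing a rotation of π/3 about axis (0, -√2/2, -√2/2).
0.866 - 0.3536j - 0.3536k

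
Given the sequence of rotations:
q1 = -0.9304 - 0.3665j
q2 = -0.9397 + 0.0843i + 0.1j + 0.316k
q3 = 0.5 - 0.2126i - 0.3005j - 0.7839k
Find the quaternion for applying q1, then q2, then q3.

q2 · q1 = 0.9109 + 0.0374i + 0.2514j - 0.3249k
q3 · q2 · q1 = 0.2843 + 0.1197i - 0.2464j - 0.9187k
0.2843 + 0.1197i - 0.2464j - 0.9187k


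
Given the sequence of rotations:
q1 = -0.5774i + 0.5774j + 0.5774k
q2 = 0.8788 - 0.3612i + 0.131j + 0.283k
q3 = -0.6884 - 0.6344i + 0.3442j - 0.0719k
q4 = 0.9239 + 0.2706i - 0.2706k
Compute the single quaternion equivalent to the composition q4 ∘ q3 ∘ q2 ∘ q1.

q2 · q1 = -0.4476 - 0.5952i + 0.5526j + 0.3745k
q3 · q2 · q1 = -0.2327 + 0.8623i - 0.2541j - 0.3713k
q4 · q3 · q2 · q1 = -0.5488 + 0.665i - 0.3676j - 0.3488k
-0.5488 + 0.665i - 0.3676j - 0.3488k


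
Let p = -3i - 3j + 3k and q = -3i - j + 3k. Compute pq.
-21 - 6i - 6k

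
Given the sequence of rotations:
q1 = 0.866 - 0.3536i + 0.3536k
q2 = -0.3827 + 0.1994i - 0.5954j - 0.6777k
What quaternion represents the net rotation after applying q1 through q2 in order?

q2 · q1 = -0.0213 + 0.0975i - 0.3465j - 0.9327k
-0.0213 + 0.0975i - 0.3465j - 0.9327k


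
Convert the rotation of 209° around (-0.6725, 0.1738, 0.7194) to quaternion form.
-0.2504 - 0.6511i + 0.1683j + 0.6965k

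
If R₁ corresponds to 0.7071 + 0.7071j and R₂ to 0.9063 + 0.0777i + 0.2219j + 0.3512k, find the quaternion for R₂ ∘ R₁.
0.4839 - 0.1934i + 0.7978j + 0.3033k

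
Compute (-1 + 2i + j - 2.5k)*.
-1 - 2i - j + 2.5k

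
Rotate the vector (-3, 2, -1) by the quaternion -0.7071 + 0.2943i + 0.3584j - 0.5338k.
(-0.786, -2.417, -2.745)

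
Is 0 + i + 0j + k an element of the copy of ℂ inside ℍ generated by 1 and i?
No. The quaternion i + k has j-coefficient y = 0 and k-coefficient z = 1, not both zero, so it does not lie in the complex subalgebra spanned by 1 and i.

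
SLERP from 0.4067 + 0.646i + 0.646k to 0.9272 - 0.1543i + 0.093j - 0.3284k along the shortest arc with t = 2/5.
0.8464 + 0.4208i + 0.0528j + 0.322k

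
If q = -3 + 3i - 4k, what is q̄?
-3 - 3i + 4k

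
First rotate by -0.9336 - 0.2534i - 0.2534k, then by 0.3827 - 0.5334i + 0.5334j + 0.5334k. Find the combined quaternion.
-0.3573 + 0.2658i - 0.7683j - 0.4598k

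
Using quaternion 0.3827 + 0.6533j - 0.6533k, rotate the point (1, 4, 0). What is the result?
(1.293, 0.086, -3.914)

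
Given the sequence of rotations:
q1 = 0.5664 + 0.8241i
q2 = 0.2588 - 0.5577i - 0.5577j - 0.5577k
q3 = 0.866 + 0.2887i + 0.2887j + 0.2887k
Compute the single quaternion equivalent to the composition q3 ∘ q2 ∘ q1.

q2 · q1 = 0.6062 - 0.1026i - 0.7755j + 0.1437k
q3 · q2 · q1 = 0.737 + 0.3515i - 0.5677j + 0.1052k
0.737 + 0.3515i - 0.5677j + 0.1052k


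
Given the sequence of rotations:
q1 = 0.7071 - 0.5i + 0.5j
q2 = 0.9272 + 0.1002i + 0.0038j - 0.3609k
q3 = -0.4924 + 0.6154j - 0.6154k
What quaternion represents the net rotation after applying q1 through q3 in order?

q2 · q1 = 0.7038 - 0.2123i + 0.6467j - 0.2032k
q3 · q2 · q1 = -0.8696 + 0.3775i + 0.2453j - 0.2024k
-0.8696 + 0.3775i + 0.2453j - 0.2024k


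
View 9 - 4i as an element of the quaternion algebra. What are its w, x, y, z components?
9 - 4i + 0j + 0k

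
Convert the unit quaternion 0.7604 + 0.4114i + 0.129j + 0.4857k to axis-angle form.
axis = (0.6335, 0.1986, 0.7479), θ = 81°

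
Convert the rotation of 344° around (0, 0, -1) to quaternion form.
-0.9903 - 0.1392k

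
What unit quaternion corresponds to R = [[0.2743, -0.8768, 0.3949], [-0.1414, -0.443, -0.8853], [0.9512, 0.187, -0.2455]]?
0.3827 + 0.7005i - 0.3634j + 0.4804k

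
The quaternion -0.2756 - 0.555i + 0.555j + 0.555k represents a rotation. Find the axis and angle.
axis = (-√3/3, √3/3, √3/3), θ = 212°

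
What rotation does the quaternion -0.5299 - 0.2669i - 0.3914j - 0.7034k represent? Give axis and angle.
axis = (-0.3147, -0.4615, -0.8294), θ = 244°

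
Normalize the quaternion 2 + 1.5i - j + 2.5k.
0.5443 + 0.4082i - 0.2722j + 0.6804k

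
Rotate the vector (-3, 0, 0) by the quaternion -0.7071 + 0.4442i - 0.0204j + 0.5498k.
(-1.184, 2.387, -1.379)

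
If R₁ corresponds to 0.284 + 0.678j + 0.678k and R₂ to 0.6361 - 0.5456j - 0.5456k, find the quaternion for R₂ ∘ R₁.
0.9205 + 0.2763j + 0.2763k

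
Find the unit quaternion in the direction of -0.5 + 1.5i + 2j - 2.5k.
-0.14 + 0.4201i + 0.5601j - 0.7001k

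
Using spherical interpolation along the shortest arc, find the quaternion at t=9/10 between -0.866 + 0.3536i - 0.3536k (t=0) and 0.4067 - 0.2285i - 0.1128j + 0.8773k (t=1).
-0.4673 + 0.248i + 0.1033j - 0.8423k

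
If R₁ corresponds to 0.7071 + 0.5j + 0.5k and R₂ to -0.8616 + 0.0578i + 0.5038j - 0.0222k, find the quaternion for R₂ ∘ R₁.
-0.85 + 0.3039i - 0.1035j - 0.4176k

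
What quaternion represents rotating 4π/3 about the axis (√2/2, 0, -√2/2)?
-0.5 + 0.6124i - 0.6124k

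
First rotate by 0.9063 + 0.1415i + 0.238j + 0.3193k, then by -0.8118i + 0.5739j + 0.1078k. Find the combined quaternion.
-0.0561 - 0.5781i + 0.7946j - 0.1767k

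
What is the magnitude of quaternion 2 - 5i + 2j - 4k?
7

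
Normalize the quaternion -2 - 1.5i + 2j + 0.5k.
-0.6172 - 0.4629i + 0.6172j + 0.1543k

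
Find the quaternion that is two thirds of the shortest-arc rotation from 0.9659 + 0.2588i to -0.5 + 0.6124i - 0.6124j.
0.7992 - 0.3665i + 0.4764j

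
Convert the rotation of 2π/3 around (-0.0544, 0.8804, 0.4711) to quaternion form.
0.5 - 0.0471i + 0.7624j + 0.408k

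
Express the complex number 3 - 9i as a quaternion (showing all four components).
3 - 9i + 0j + 0k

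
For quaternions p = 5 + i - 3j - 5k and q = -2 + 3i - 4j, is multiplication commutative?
No: pq = -25 - 7i - 29j + 15k ≠ -25 + 33i + j + 5k = qp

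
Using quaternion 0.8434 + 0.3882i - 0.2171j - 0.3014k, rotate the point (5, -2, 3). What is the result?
(1.14, -5.99, 0.903)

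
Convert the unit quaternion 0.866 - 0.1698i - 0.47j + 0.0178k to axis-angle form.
axis = (-0.3396, -0.9399, 0.0356), θ = π/3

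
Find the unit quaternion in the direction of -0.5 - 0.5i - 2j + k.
-0.2132 - 0.2132i - 0.8528j + 0.4264k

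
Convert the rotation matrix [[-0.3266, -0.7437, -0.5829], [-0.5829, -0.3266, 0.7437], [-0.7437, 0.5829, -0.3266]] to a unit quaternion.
0.0698 - 0.5759i + 0.5759j + 0.5759k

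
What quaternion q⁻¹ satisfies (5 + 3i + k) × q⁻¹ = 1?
0.1429 - 0.0857i - 0.0286k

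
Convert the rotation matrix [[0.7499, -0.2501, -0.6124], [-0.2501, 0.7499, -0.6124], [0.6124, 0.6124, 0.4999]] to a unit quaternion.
0.866 + 0.3536i - 0.3536j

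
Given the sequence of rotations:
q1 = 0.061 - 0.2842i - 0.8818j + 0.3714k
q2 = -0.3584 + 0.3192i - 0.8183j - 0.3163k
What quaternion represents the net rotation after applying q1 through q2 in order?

q2 · q1 = -0.5352 - 0.4615i + 0.2375j - 0.6664k
-0.5352 - 0.4615i + 0.2375j - 0.6664k


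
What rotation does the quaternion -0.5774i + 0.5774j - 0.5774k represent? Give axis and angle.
axis = (-√3/3, √3/3, -√3/3), θ = π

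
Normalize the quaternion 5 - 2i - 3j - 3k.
0.7293 - 0.2917i - 0.4376j - 0.4376k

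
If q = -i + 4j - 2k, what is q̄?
i - 4j + 2k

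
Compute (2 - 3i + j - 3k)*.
2 + 3i - j + 3k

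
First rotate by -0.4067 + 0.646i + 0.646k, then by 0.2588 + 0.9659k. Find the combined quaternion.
-0.7292 + 0.1672i + 0.624j - 0.2256k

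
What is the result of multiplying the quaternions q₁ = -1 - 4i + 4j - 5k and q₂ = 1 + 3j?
-13 + 11i + j - 17k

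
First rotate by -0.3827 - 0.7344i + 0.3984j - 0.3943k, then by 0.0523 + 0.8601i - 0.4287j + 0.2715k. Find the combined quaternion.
0.8895 - 0.3067i + 0.3246j - 0.0967k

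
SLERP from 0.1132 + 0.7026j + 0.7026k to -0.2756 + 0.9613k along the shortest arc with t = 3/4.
-0.187 + 0.1984j + 0.9621k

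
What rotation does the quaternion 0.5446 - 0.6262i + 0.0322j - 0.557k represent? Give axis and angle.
axis = (-0.7466, 0.0384, -0.6641), θ = 114°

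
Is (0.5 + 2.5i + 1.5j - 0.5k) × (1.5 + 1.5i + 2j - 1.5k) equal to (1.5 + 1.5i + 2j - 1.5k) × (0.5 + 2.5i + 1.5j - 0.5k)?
No: pq = -6.75 + 3.25i + 6.25j + 1.25k ≠ -6.75 + 5.75i + 0.25j - 4.25k = qp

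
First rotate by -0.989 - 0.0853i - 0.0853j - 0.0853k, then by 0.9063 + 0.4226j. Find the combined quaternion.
-0.8603 - 0.1134i - 0.4953j - 0.0413k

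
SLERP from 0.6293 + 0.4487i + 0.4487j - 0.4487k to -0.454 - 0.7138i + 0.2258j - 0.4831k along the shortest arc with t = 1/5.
0.6809 + 0.5885i + 0.3403j - 0.2724k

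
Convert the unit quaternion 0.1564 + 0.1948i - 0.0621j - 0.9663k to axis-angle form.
axis = (0.1972, -0.0629, -0.9783), θ = 162°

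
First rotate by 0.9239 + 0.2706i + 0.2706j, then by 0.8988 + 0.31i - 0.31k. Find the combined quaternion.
0.7465 + 0.6135i + 0.1593j - 0.2025k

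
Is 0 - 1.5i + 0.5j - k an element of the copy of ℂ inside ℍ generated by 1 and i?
No. The quaternion -1.5i + 0.5j - k has j-coefficient y = 0.5 and k-coefficient z = -1, not both zero, so it does not lie in the complex subalgebra spanned by 1 and i.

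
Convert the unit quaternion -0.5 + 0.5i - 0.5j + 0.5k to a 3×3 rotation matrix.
[[0, 0, 1], [-1, 0, 0], [0, -1, 0]]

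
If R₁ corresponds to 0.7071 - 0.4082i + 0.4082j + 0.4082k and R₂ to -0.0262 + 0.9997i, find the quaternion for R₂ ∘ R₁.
0.3896 + 0.7176i - 0.4188j + 0.3974k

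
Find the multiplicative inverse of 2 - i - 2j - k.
0.2 + 0.1i + 0.2j + 0.1k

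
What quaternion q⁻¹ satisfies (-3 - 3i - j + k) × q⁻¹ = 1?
-0.15 + 0.15i + 0.05j - 0.05k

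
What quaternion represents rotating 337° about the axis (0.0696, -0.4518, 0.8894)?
-0.9799 + 0.0139i - 0.0901j + 0.1773k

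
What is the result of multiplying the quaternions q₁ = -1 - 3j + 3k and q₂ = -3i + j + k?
-3i - 10j - 10k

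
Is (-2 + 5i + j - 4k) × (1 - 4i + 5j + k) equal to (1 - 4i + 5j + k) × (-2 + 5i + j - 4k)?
No: pq = 17 + 34i + 2j + 23k ≠ 17 - 8i - 20j - 35k = qp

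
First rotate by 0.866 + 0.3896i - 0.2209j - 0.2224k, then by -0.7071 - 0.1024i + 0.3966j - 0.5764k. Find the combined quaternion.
-0.613 - 0.5797i + 0.2523j - 0.4738k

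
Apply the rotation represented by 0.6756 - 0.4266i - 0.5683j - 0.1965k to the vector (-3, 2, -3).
(2.471, -1.94, -3.483)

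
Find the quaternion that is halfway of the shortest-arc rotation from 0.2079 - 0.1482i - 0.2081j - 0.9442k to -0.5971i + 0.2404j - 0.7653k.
0.1108 - 0.3971i + 0.0172j - 0.9109k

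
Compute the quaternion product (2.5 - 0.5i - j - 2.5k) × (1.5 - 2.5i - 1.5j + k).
3.5 - 11.75i + 1.5j - 3k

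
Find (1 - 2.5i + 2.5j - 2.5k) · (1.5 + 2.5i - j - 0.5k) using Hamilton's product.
9 - 5i - 4.75j - 8k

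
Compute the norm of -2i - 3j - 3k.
√22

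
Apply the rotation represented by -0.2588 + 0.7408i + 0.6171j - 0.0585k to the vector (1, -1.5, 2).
(-1.907, 1.724, -0.802)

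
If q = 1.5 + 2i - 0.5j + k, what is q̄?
1.5 - 2i + 0.5j - k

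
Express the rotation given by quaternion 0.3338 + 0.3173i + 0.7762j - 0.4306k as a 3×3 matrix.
[[-0.5758, 0.78, 0.2449], [0.2051, 0.4278, -0.8803], [-0.7914, -0.4566, -0.4063]]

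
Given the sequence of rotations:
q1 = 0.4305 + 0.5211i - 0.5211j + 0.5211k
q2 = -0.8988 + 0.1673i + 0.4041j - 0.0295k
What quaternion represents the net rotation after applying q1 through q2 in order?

q2 · q1 = -0.2482 - 0.2011i + 0.5398j - 0.7788k
-0.2482 - 0.2011i + 0.5398j - 0.7788k


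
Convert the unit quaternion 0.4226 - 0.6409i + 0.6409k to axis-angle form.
axis = (-√2/2, 0, √2/2), θ = 130°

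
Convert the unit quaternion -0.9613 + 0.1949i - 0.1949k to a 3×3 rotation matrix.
[[0.924, -0.3747, -0.076], [0.3747, 0.8481, 0.3747], [-0.076, -0.3747, 0.924]]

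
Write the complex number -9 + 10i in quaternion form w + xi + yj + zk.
-9 + 10i + 0j + 0k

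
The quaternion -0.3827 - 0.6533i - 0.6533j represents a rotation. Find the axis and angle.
axis = (-√2/2, -√2/2, 0), θ = 5π/4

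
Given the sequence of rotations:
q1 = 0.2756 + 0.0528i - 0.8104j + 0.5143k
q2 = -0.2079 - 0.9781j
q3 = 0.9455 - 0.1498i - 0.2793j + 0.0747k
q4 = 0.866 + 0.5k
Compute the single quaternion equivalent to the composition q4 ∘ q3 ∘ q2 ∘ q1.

q2 · q1 = -0.8499 - 0.514i - 0.1011j - 0.0553k
q3 · q2 · q1 = -0.9047 - 0.3357i + 0.0951j - 0.2442k
q4 · q3 · q2 · q1 = -0.6614 - 0.3383i - 0.0855j - 0.6638k
-0.6614 - 0.3383i - 0.0855j - 0.6638k


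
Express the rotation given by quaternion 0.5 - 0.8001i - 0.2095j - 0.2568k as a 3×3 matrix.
[[0.7803, 0.592, 0.2014], [0.0784, -0.4122, 0.9077], [0.6204, -0.6925, -0.3681]]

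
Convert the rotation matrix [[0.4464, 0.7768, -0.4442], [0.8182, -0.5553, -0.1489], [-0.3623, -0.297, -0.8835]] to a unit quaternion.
-0.0436 + 0.8493i + 0.4695j - 0.2374k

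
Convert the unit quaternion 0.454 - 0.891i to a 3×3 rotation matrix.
[[1, 0, 0], [0, -0.5878, 0.809], [0, -0.809, -0.5878]]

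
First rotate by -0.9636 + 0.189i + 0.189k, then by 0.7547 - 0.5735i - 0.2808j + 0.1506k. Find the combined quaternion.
-0.6473 + 0.6422i + 0.4074j + 0.0506k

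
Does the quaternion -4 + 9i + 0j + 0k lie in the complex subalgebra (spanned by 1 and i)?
Yes. The quaternion -4 + 9i has j- and k-coefficients y = z = 0, so it lies in the complex subalgebra spanned by 1 and i.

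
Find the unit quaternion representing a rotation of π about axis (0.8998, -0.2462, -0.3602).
0.8998i - 0.2462j - 0.3602k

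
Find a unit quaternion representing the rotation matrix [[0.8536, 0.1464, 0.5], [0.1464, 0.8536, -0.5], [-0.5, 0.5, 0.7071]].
0.9239 + 0.2706i + 0.2706j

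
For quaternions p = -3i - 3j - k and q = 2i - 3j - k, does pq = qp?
No: pq = -4 - 5j + 15k ≠ -4 + 5j - 15k = qp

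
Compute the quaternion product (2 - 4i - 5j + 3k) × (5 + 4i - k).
29 - 7i - 17j + 33k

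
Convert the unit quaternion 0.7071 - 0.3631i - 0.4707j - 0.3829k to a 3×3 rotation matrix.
[[0.2637, 0.8833, -0.3876], [-0.1997, 0.4431, 0.874], [0.9437, -0.153, 0.2932]]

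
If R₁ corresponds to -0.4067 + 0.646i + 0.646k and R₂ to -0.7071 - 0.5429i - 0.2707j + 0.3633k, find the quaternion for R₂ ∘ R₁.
0.4036 - 0.4109i + 0.6955j - 0.4297k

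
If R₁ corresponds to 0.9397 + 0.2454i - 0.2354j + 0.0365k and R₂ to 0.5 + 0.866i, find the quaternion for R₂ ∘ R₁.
0.2573 + 0.9365i - 0.1493j - 0.1856k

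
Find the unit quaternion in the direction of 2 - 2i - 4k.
0.4082 - 0.4082i - 0.8165k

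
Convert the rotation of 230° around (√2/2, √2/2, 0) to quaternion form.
-0.4226 + 0.6409i + 0.6409j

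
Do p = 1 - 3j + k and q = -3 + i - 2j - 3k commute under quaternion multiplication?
No: pq = -6 + 12i + 8j - 3k ≠ -6 - 10i + 6j - 9k = qp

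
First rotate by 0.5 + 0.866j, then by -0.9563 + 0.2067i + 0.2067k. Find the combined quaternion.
-0.4782 - 0.0757i - 0.8282j + 0.2824k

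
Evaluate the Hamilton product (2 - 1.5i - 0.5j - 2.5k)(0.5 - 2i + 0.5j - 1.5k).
-5.5 - 2.75i + 3.5j - 6k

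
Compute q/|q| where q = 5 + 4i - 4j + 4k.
0.5852 + 0.4682i - 0.4682j + 0.4682k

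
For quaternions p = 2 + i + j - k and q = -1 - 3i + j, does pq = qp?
No: pq = -6i + 4j + 5k ≠ -8i - 2j - 3k = qp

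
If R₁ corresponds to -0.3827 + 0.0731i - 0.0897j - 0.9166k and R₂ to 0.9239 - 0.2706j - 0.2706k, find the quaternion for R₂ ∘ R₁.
-0.6259 + 0.2913i + 0.0009j - 0.7235k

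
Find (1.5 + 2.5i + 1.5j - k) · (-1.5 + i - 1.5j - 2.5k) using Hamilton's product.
-5 - 7.5i + 0.75j - 7.5k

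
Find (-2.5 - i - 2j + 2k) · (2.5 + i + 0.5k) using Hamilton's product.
-6.25 - 6i - 2.5j + 5.75k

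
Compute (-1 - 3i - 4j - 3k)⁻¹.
-0.0286 + 0.0857i + 0.1143j + 0.0857k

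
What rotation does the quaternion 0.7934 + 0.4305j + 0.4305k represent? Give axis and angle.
axis = (0, √2/2, √2/2), θ = 75°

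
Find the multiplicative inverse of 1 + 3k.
0.1 - 0.3k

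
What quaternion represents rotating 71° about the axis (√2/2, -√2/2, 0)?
0.8141 + 0.4106i - 0.4106j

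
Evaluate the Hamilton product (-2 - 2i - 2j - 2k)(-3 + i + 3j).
14 + 10i - 2j + 2k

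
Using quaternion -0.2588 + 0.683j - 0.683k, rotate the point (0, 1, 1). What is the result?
(-0.707, -0.866, -0.866)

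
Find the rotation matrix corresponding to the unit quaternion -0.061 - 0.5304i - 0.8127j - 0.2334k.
[[-0.4299, 0.8336, 0.3467], [0.8906, 0.3284, 0.3147], [0.1484, 0.4441, -0.8836]]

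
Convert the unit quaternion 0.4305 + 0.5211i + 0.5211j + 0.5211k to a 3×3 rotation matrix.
[[-0.0862, 0.0944, 0.9918], [0.9918, -0.0862, 0.0944], [0.0944, 0.9918, -0.0862]]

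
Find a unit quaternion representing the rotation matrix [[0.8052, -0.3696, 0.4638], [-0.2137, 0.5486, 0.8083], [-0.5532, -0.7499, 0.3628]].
0.8241 - 0.4727i + 0.3085j + 0.0473k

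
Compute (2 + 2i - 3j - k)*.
2 - 2i + 3j + k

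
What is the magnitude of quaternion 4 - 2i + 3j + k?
√30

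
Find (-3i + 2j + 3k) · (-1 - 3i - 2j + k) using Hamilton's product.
-8 + 11i - 8j + 9k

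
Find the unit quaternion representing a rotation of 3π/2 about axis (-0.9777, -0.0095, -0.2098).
-0.7071 - 0.6913i - 0.0067j - 0.1484k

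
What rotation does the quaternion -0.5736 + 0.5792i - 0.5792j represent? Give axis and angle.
axis = (√2/2, -√2/2, 0), θ = 250°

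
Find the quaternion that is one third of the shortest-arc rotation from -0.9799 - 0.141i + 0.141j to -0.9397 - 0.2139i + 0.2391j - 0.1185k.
-0.9698 - 0.1659i + 0.1743j - 0.0397k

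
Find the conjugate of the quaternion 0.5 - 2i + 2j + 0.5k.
0.5 + 2i - 2j - 0.5k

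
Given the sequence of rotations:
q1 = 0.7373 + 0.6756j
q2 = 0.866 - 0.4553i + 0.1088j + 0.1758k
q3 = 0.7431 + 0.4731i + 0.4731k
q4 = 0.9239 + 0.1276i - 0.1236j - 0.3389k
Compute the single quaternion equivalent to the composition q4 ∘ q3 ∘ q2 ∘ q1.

q2 · q1 = 0.565 - 0.4545i + 0.6653j - 0.178k
q3 · q2 · q1 = 0.7191 - 0.3852i + 0.3636j + 0.4498k
q4 · q3 · q2 · q1 = 0.9109 - 0.1965i + 0.3202j + 0.1707k
0.9109 - 0.1965i + 0.3202j + 0.1707k


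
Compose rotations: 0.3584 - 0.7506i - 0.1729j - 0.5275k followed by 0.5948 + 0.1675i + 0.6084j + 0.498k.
0.7068 - 0.6213i - 0.1702j + 0.2924k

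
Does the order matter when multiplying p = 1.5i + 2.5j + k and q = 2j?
Yes: pq = -5 - 2i + 3k ≠ -5 + 2i - 3k = qp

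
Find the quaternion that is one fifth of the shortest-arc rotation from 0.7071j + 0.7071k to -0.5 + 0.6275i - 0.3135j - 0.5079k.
0.1161 - 0.1457i + 0.6718j + 0.7169k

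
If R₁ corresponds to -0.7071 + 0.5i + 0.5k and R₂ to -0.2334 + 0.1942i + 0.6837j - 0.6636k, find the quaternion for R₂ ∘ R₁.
0.3997 + 0.0878i - 0.9123j + 0.0107k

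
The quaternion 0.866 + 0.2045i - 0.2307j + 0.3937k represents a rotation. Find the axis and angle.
axis = (0.409, -0.4614, 0.7873), θ = π/3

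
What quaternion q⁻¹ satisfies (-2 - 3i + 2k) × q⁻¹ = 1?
-0.1176 + 0.1765i - 0.1176k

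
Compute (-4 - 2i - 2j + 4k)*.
-4 + 2i + 2j - 4k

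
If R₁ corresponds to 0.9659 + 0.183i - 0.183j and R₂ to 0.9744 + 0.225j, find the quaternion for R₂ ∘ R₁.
0.9823 + 0.1783i + 0.039j - 0.0412k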